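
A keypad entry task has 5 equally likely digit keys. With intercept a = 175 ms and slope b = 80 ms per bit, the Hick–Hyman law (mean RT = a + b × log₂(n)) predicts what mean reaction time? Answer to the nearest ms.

361 ms

log₂(5) = 2.3219 bits, so RT = 175 + 80 × 2.3219 ≈ 360.754 ms.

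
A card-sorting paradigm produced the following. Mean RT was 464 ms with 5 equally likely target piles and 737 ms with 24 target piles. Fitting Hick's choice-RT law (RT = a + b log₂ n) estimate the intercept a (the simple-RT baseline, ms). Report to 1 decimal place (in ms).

183.9 ms

The slope on a log₂ axis is (737 − 464) / (4.5850 − 2.3219) = 120.634 ms/bit.
a = RT₁ − b·log₂ n₁ = 464 − 120.634 × 2.3219 = 183.895 ms.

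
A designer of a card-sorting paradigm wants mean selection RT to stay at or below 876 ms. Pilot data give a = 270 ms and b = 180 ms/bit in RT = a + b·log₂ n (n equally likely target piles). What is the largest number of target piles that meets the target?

10

Information budget: (876 − 270)/180 = 3.3667 bits, so n ≤ 2^3.3667 = 10.315 → at most 10.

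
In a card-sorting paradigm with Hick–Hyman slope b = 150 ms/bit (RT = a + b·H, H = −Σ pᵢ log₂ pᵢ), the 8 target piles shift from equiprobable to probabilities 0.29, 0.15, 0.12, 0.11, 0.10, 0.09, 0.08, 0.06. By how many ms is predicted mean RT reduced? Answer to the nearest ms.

Equiprobable entropy H₀ = log₂ 8 = 3.0000 bits.
Skewed entropy H = −Σ pᵢ log₂ pᵢ = 2.8257 bits.
ΔRT = b·(H₀ − H) = 150 × 0.1743 = 26.15 ms.

26 ms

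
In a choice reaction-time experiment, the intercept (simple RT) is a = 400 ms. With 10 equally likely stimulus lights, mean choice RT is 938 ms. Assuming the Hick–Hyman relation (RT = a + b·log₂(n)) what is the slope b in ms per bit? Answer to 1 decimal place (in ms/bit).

10 alternatives carry log₂ 10 = 3.3219 bits; the choice cost is 938 − 400 = 538 ms, so b = 538/3.3219 = 161.954 ms/bit.

162.0 ms/bit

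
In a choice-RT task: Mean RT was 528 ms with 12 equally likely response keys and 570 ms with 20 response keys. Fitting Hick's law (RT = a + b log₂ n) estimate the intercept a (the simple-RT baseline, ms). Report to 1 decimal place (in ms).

Slope: b = (570 − 528) / (log₂ 20 − log₂ 12) = 42/0.7370 = 56.990 ms/bit.
a = RT₁ − b·log₂ n₁ = 528 − 56.990 × 3.5850 = 323.691 ms.

323.7 ms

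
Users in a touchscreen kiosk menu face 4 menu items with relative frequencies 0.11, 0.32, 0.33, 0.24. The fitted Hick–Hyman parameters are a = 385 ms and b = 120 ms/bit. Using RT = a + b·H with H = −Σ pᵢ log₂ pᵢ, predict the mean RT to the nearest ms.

Entropy contributions −pᵢ log₂ pᵢ: 0.3503, 0.5260, 0.5278, 0.4941; sum H = 1.8983 bits.
RT = a + bH = 385 + 120·1.8983 = 612.79 ms.

613 ms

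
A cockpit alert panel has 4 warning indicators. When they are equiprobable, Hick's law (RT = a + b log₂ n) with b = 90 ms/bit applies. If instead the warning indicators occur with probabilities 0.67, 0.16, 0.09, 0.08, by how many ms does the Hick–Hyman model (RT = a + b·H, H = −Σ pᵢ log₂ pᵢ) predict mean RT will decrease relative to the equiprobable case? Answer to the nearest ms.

The RT saving is b·ΔH. Equiprobable H₀ = log₂(4) = 2.0000 bits; with the given probabilities H = 1.4143 bits.
b·(H₀ − H) = 90 × (2.0000 − 1.4143) = 52.71 ms.

53 ms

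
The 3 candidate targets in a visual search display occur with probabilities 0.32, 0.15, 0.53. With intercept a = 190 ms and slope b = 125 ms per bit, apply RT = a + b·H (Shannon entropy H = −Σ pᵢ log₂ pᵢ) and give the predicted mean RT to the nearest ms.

H = 0.32·log₂(1/0.32) + 0.15·log₂(1/0.15) + 0.53·log₂(1/0.53) = 1.4220 bits.
RT = 190 + 125 × 1.4220 = 367.75 ms.

368 ms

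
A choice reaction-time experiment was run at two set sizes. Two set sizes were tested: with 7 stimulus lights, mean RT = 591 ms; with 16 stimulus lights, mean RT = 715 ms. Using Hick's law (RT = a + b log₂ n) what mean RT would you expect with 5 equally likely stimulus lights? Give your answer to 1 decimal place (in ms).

RT is linear in log₂ n, so two points fix the line:
  b = (715 − 591) / (log₂ 16 − log₂ 7) = 124 / (4 − 2.8074) = 103.971 ms/bit
  a = 591 − 103.971 × 2.8074 = 299.118 ms
Then RT(5) = 299.118 + 103.971 × log₂ 5 = 299.118 + 103.971 × 2.3219 ≈ 540.530 ms.

540.5 ms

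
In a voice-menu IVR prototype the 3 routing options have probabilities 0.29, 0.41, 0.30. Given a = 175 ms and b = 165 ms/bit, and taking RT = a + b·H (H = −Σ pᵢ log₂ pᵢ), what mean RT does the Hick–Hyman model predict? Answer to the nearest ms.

Entropy contributions −pᵢ log₂ pᵢ: 0.5179, 0.5274, 0.5211; sum H = 1.5664 bits.
RT = a + bH = 175 + 165·1.5664 = 433.45 ms.

433 ms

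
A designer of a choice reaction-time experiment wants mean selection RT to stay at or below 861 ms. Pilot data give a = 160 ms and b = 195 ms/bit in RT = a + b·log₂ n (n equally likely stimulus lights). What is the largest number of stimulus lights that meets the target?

12

195·log₂ n ≤ 861 − 160 = 701, giving log₂ n ≤ 3.5949 and n ≤ 12.083. The largest whole number is 12.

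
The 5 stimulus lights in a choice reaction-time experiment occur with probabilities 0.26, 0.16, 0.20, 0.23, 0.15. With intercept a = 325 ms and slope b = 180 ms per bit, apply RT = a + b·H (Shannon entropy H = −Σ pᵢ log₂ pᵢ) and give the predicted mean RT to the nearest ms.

737 ms

Entropy contributions −pᵢ log₂ pᵢ: 0.5053, 0.4230, 0.4644, 0.4877, 0.4105; sum H = 2.2909 bits.
RT = a + bH = 325 + 180·2.2909 = 737.36 ms.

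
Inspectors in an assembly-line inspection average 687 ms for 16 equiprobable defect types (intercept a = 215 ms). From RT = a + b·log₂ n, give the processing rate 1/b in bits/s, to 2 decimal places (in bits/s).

8.47 bits/s

Choice component = 687 − 215 = 472 ms over log₂(16) = 4 bits.
b = 472 / 4 = 118.000 ms/bit, so 1/b = 8.475 bits/s.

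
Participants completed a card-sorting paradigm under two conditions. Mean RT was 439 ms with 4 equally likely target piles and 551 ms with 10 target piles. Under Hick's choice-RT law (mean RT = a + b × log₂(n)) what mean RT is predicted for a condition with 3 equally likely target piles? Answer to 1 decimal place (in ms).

403.8 ms

RT is linear in log₂ n, so two points fix the line:
  b = (551 − 439) / (log₂ 10 − log₂ 4) = 112 / (3.3219 − 2) = 84.725 ms/bit
  a = 439 − 84.725 × 2 = 269.551 ms
Then RT(3) = 269.551 + 84.725 × log₂ 3 = 269.551 + 84.725 × 1.5850 ≈ 403.836 ms.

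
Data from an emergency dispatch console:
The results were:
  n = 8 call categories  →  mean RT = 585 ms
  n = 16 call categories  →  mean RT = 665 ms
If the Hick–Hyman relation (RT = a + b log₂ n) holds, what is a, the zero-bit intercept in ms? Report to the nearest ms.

345 ms

Slope: b = (665 − 585) / (log₂ 16 − log₂ 8) = 80/1.0000 = 80 ms/bit.
Intercept: a = 585 − 80·log₂(8) = 345.000 ms.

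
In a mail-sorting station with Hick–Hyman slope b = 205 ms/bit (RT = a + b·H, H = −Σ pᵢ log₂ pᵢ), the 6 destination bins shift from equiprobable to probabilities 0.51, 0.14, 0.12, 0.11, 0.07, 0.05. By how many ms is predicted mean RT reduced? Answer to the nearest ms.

101 ms

The RT saving is b·ΔH. Equiprobable H₀ = log₂(6) = 2.5850 bits; with the given probabilities H = 2.0945 bits.
b·(H₀ − H) = 205 × (2.5850 − 2.0945) = 100.54 ms.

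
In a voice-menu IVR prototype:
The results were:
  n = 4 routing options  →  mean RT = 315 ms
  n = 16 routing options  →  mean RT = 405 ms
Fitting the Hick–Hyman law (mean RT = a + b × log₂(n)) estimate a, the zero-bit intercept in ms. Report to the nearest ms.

225 ms

Slope: b = (405 − 315) / (log₂ 16 − log₂ 4) = 90/2.0000 = 45 ms/bit.
a = RT₁ − b·log₂ n₁ = 315 − 45 × 2 = 225.000 ms.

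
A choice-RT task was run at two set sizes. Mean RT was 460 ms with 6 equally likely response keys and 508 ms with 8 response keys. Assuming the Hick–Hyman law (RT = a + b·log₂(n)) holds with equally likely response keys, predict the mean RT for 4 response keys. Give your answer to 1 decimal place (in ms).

392.3 ms

With log₂ n on the abscissa the relation is linear; from the two conditions:
  b = (508 − 460) / (log₂ 8 − log₂ 6) = 48 / (3 − 2.5850) = 115.652 ms/bit
  a = 460 − 115.652 × 2.5850 = 161.043 ms
Then RT(4) = 161.043 + 115.652 × log₂ 4 = 161.043 + 115.652 × 2 ≈ 392.348 ms.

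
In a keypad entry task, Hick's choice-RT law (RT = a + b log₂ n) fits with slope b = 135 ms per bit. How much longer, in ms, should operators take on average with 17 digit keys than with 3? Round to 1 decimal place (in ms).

337.8 ms

The intercept a cancels: ΔRT = b·(log₂ n₂ − log₂ n₁) = b·log₂(n₂/n₁).
log₂(17) − log₂(3) = 4.0875 − 1.5850 = 2.5025.
ΔRT = 135 × 2.5025 = 337.838 ms.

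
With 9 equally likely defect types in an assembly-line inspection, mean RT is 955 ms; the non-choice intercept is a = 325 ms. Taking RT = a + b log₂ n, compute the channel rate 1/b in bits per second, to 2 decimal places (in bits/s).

Choice component = 955 − 325 = 630 ms over log₂(9) = 3.1699 bits.
b = 630 / 3.1699 = 198.743 ms/bit, so 1/b = 5.032 bits/s.

5.03 bits/s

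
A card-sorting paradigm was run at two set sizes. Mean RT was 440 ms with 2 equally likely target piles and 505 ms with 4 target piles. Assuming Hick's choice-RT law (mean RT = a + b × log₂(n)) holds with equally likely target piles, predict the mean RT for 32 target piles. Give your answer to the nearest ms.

Fit slope and intercept:
  b = (505 − 440) / (log₂ 4 − log₂ 2) = 65 / (2 − 1) = 65 ms/bit
  a = 440 − 65 × 1 = 375 ms
Then RT(32) = 375 + 65 × log₂ 32 = 375 + 65 × 5 ≈ 700.000 ms.

700 ms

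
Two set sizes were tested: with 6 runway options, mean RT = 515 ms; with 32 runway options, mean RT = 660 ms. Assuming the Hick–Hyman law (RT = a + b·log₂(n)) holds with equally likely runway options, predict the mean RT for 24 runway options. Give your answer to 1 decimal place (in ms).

635.1 ms

Fit slope and intercept:
  b = (660 − 515) / (log₂ 32 − log₂ 6) = 145 / (5 − 2.5850) = 60.040 ms/bit
  a = 515 − 60.040 × 2.5850 = 359.798 ms
Then RT(24) = 359.798 + 60.040 × log₂ 24 = 359.798 + 60.040 × 4.5850 ≈ 635.081 ms.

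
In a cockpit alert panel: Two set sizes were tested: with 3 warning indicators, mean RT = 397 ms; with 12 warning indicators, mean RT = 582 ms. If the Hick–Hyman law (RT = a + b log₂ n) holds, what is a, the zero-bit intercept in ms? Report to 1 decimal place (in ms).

250.4 ms

Slope: b = (582 − 397) / (log₂ 12 − log₂ 3) = 185/2.0000 = 92.500 ms/bit.
Intercept: a = 397 − 92.500·log₂(3) = 250.391 ms.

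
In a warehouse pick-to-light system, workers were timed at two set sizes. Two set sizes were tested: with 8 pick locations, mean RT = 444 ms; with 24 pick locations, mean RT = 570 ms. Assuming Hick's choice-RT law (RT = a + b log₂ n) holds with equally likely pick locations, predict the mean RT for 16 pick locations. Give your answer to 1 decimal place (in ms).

523.5 ms

With log₂ n on the abscissa the relation is linear; from the two conditions:
  b = (570 − 444) / (log₂ 24 − log₂ 8) = 126 / (4.5850 − 3) = 79.497 ms/bit
  a = 444 − 79.497 × 3 = 205.509 ms
Then RT(16) = 205.509 + 79.497 × log₂ 16 = 205.509 + 79.497 × 4 ≈ 523.497 ms.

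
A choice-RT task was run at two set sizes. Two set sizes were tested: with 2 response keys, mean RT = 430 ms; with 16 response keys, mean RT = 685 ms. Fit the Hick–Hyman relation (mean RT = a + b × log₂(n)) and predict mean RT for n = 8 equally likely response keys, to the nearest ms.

600 ms

RT is linear in log₂ n, so two points fix the line:
  b = (685 − 430) / (log₂ 16 − log₂ 2) = 255 / (4 − 1) = 85 ms/bit
  a = 430 − 85 × 1 = 345 ms
Then RT(8) = 345 + 85 × log₂ 8 = 345 + 85 × 3 ≈ 600.000 ms.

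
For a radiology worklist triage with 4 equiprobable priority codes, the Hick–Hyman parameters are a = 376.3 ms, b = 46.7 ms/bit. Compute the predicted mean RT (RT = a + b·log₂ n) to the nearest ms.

log₂(4) = 2 bits, so RT = 376.3 + 46.7 × 2 ≈ 469.700 ms.

470 ms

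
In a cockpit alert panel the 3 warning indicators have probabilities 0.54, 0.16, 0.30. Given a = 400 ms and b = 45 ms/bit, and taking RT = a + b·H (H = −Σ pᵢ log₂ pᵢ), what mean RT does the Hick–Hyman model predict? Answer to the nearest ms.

H = 0.54·log₂(1/0.54) + 0.16·log₂(1/0.16) + 0.30·log₂(1/0.30) = 1.4241 bits.
RT = 400 + 45 × 1.4241 = 464.09 ms.

464 ms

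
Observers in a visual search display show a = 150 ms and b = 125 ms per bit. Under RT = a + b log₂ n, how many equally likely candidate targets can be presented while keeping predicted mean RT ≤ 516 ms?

Set 150 + 125·log₂ n ≤ 516 → log₂ n ≤ (516 − 150)/125 = 2.9280.
So n ≤ 2^2.9280 = 7.611; the largest integer n is 7.

7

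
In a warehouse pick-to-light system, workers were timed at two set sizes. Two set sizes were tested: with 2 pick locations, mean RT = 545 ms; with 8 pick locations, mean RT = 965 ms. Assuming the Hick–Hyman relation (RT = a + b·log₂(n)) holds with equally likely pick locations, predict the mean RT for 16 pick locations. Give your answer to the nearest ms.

With log₂ n on the abscissa the relation is linear; from the two conditions:
  b = (965 − 545) / (log₂ 8 − log₂ 2) = 420 / (3 − 1) = 210 ms/bit
  a = 545 − 210 × 1 = 335 ms
Then RT(16) = 335 + 210 × log₂ 16 = 335 + 210 × 4 ≈ 1175.000 ms.

1175 ms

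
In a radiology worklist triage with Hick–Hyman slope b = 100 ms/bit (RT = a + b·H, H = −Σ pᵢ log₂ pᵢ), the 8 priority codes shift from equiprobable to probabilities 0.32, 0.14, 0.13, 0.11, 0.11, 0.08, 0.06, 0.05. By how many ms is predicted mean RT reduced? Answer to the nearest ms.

24 ms

The RT saving is b·ΔH. Equiprobable H₀ = log₂(8) = 3.0000 bits; with the given probabilities H = 2.7575 bits.
b·(H₀ − H) = 100 × (3.0000 − 2.7575) = 24.25 ms.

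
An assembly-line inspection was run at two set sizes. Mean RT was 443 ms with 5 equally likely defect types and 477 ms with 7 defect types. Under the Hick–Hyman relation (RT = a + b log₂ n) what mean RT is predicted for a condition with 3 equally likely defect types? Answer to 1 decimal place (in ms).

391.4 ms

Fit slope and intercept:
  b = (477 − 443) / (log₂ 7 − log₂ 5) = 34 / (2.8074 − 2.3219) = 70.041 ms/bit
  a = 443 − 70.041 × 2.3219 = 280.369 ms
Then RT(3) = 280.369 + 70.041 × log₂ 3 = 280.369 + 70.041 × 1.5850 ≈ 391.382 ms.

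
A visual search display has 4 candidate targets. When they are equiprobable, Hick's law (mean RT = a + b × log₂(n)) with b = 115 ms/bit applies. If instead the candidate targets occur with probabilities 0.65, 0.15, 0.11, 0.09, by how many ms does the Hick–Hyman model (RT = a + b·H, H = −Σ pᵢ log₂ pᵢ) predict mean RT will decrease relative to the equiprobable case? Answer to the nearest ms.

60 ms

Equiprobable entropy H₀ = log₂ 4 = 2.0000 bits.
Skewed entropy H = −Σ pᵢ log₂ pᵢ = 1.4775 bits.
ΔRT = b·(H₀ − H) = 115 × 0.5225 = 60.09 ms.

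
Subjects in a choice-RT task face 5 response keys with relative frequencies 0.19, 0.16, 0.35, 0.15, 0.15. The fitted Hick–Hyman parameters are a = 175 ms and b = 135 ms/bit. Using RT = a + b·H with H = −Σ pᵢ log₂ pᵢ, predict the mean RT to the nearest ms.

476 ms

Entropy contributions −pᵢ log₂ pᵢ: 0.4552, 0.4230, 0.5301, 0.4105, 0.4105; sum H = 2.2294 bits.
RT = a + bH = 175 + 135·2.2294 = 475.97 ms.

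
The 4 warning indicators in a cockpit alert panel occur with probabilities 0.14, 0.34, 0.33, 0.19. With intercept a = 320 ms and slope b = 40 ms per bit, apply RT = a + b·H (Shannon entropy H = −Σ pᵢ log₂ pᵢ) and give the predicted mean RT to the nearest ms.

396 ms

H = 0.14·log₂(1/0.14) + 0.34·log₂(1/0.34) + 0.33·log₂(1/0.33) + 0.19·log₂(1/0.19) = 1.9093 bits.
RT = 320 + 40 × 1.9093 = 396.37 ms.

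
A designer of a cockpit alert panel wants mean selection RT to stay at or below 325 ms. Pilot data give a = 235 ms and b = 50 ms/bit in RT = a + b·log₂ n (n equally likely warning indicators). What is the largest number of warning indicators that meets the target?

3

Information budget: (325 − 235)/50 = 1.8000 bits, so n ≤ 2^1.8000 = 3.482 → at most 3.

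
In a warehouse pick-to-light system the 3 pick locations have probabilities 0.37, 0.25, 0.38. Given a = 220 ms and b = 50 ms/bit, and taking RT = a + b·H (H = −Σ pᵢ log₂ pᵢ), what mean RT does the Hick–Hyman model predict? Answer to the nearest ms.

298 ms

Entropy contributions −pᵢ log₂ pᵢ: 0.5307, 0.5000, 0.5305; sum H = 1.5612 bits.
RT = a + bH = 220 + 50·1.5612 = 298.06 ms.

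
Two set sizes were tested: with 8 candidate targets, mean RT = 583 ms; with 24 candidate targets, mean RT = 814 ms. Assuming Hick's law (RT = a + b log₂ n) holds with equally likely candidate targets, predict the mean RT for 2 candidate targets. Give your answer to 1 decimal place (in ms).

291.5 ms

Solve the two-equation system in a and b:
  b = (814 − 583) / (log₂ 24 − log₂ 8) = 231 / (4.5850 − 3) = 145.745 ms/bit
  a = 583 − 145.745 × 3 = 145.766 ms
Then RT(2) = 145.766 + 145.745 × log₂ 2 = 145.766 + 145.745 × 1 ≈ 291.510 ms.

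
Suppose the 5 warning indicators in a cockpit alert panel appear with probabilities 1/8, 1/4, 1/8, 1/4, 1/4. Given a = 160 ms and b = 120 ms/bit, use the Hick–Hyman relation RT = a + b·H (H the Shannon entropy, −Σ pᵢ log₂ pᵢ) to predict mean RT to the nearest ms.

Each term −pᵢ log₂ pᵢ: 0.125·3 + 0.25·2 + 0.125·3 + 0.25·2 + 0.25·2; summed, H = 2.250 bits.
Mean RT = a + bH = 160 + 120·2.250 = 430.00 ms.

430 ms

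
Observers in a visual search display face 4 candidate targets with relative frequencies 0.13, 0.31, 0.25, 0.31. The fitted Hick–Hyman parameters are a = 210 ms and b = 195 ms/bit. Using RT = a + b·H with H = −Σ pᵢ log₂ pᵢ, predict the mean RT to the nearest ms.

586 ms

Entropy contributions −pᵢ log₂ pᵢ: 0.3826, 0.5238, 0.5000, 0.5238; sum H = 1.9302 bits.
RT = a + bH = 210 + 195·1.9302 = 586.40 ms.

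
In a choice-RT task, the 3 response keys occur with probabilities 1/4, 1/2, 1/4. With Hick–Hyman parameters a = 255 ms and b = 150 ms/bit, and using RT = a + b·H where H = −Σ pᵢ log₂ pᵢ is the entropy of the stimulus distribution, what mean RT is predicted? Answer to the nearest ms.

Each term −pᵢ log₂ pᵢ: 0.25·2 + 0.5·1 + 0.25·2; summed, H = 1.500 bits.
Mean RT = a + bH = 255 + 150·1.500 = 480.00 ms.

480 ms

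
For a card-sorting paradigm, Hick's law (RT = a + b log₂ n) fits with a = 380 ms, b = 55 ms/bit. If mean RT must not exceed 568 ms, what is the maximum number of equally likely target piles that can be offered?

55·log₂ n ≤ 568 − 380 = 188, giving log₂ n ≤ 3.4182 and n ≤ 10.690. The largest whole number is 10.

10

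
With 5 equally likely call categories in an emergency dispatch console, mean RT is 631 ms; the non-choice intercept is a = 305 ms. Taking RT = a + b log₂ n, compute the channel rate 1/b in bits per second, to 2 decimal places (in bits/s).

7.12 bits/s

Choice component = 631 − 305 = 326 ms over log₂(5) = 2.3219 bits.
b = 326 / 2.3219 = 140.401 ms/bit, so 1/b = 7.122 bits/s.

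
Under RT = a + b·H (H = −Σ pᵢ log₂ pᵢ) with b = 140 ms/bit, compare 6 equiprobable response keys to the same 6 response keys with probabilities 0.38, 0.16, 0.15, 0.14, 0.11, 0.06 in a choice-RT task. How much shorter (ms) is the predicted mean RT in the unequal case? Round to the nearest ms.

The RT saving is b·ΔH. Equiprobable H₀ = log₂(6) = 2.5850 bits; with the given probabilities H = 2.3549 bits.
b·(H₀ − H) = 140 × (2.5850 − 2.3549) = 32.20 ms.

32 ms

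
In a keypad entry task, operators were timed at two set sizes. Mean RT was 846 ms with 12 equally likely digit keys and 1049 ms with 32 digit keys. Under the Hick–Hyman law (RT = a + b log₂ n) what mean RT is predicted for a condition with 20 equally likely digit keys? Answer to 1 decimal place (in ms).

With log₂ n on the abscissa the relation is linear; from the two conditions:
  b = (1049 − 846) / (log₂ 32 − log₂ 12) = 203 / (5 − 3.5850) = 143.459 ms/bit
  a = 846 − 143.459 × 3.5850 = 331.705 ms
Then RT(20) = 331.705 + 143.459 × log₂ 20 = 331.705 + 143.459 × 4.3219 ≈ 951.724 ms.

951.7 ms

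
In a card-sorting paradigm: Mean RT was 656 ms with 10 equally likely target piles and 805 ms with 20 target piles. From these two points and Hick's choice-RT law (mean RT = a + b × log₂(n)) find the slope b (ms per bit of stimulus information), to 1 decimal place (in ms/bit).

The slope on a log₂ axis is (805 − 656) / (4.3219 − 3.3219) = 149.000 ms/bit.

149.0 ms/bit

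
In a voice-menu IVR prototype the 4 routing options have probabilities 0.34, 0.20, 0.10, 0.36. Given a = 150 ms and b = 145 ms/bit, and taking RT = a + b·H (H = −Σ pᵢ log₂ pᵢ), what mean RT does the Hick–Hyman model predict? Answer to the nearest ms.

Entropy contributions −pᵢ log₂ pᵢ: 0.5292, 0.4644, 0.3322, 0.5306; sum H = 1.8564 bits.
RT = a + bH = 150 + 145·1.8564 = 419.17 ms.

419 ms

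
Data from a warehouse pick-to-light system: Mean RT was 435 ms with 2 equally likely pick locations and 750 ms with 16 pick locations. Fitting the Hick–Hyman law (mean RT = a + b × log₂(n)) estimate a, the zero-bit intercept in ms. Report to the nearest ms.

330 ms

b = (RT₂ − RT₁)/(log₂ n₂ − log₂ n₁) = (750 − 435)/(4 − 1) = 105 ms/bit.
a = RT₁ − b·log₂ n₁ = 435 − 105 × 1 = 330.000 ms.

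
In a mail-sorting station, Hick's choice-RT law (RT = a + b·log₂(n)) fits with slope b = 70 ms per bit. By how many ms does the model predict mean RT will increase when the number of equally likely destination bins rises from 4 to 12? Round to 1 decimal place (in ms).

Only the slope matters, since a is common to both: ΔRT = b·log₂(n₂/n₁).
log₂(12) − log₂(4) = 3.5850 − 2 = 1.5850.
ΔRT = 70 × 1.5850 = 110.947 ms.

110.9 ms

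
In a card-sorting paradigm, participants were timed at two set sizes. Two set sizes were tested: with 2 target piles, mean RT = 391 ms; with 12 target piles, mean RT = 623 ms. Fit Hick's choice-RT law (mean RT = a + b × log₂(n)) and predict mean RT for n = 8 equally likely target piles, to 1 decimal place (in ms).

570.5 ms

With log₂ n on the abscissa the relation is linear; from the two conditions:
  b = (623 − 391) / (log₂ 12 − log₂ 2) = 232 / (3.5850 − 1) = 89.750 ms/bit
  a = 391 − 89.750 × 1 = 301.250 ms
Then RT(8) = 301.250 + 89.750 × log₂ 8 = 301.250 + 89.750 × 3 ≈ 570.500 ms.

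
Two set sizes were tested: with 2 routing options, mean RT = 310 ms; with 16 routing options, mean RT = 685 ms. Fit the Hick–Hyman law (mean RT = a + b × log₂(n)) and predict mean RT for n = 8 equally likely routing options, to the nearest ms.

560 ms

RT is linear in log₂ n, so two points fix the line:
  b = (685 − 310) / (log₂ 16 − log₂ 2) = 375 / (4 − 1) = 125 ms/bit
  a = 310 − 125 × 1 = 185 ms
Then RT(8) = 185 + 125 × log₂ 8 = 185 + 125 × 3 ≈ 560.000 ms.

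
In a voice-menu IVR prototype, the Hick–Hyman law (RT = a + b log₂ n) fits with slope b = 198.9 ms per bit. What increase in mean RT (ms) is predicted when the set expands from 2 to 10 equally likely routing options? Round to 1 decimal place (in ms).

ΔRT = (a + b log₂ n₂) − (a + b log₂ n₁) = b·(log₂ n₂ − log₂ n₁).
log₂(10) − log₂(2) = 3.3219 − 1 = 2.3219.
ΔRT = 198.9 × 2.3219 = 461.831 ms.

461.8 ms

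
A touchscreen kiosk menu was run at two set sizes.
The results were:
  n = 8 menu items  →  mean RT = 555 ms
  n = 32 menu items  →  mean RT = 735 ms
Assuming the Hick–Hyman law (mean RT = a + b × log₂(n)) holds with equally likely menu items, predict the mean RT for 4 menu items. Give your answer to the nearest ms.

With log₂ n on the abscissa the relation is linear; from the two conditions:
  b = (735 − 555) / (log₂ 32 − log₂ 8) = 180 / (5 − 3) = 90 ms/bit
  a = 555 − 90 × 3 = 285 ms
Then RT(4) = 285 + 90 × log₂ 4 = 285 + 90 × 2 ≈ 465.000 ms.

465 ms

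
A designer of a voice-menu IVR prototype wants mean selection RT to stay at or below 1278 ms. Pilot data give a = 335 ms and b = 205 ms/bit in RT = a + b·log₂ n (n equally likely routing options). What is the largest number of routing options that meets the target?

Set 335 + 205·log₂ n ≤ 1278 → log₂ n ≤ (1278 − 335)/205 = 4.6000.
So n ≤ 2^4.6000 = 24.251; the largest integer n is 24.

24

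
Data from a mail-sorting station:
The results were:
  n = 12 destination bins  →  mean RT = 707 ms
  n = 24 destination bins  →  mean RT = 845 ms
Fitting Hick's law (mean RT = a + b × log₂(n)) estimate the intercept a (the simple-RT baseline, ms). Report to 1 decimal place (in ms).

Slope: b = (845 − 707) / (log₂ 24 − log₂ 12) = 138/1.0000 = 138.000 ms/bit.
a = RT₁ − b·log₂ n₁ = 707 − 138.000 × 3.5850 = 212.275 ms.

212.3 ms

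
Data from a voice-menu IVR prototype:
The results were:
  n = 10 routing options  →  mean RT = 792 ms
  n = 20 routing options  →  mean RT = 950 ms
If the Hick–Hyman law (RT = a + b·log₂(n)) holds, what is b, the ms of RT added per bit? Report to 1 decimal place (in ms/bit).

b = (RT₂ − RT₁)/(log₂ n₂ − log₂ n₁) = (950 − 792)/(4.3219 − 3.3219) = 158.000 ms/bit.

158.0 ms/bit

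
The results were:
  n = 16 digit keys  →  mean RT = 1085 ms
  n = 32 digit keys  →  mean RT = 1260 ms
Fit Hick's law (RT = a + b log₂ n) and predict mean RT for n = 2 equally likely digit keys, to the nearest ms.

Fit slope and intercept:
  b = (1260 − 1085) / (log₂ 32 − log₂ 16) = 175 / (5 − 4) = 175 ms/bit
  a = 1085 − 175 × 4 = 385 ms
Then RT(2) = 385 + 175 × log₂ 2 = 385 + 175 × 1 ≈ 560.000 ms.

560 ms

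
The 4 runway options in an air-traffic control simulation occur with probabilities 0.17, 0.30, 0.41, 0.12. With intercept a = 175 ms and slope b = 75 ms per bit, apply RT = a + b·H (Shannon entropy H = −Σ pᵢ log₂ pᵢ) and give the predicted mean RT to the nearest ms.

314 ms

H = 0.17·log₂(1/0.17) + 0.30·log₂(1/0.30) + 0.41·log₂(1/0.41) + 0.12·log₂(1/0.12) = 1.8501 bits.
RT = 175 + 75 × 1.8501 = 313.76 ms.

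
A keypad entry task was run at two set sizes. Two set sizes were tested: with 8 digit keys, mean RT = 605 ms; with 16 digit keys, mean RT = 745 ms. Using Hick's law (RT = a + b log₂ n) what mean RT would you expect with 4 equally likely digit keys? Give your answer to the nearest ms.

465 ms

Fit slope and intercept:
  b = (745 − 605) / (log₂ 16 − log₂ 8) = 140 / (4 − 3) = 140 ms/bit
  a = 605 − 140 × 3 = 185 ms
Then RT(4) = 185 + 140 × log₂ 4 = 185 + 140 × 2 ≈ 465.000 ms.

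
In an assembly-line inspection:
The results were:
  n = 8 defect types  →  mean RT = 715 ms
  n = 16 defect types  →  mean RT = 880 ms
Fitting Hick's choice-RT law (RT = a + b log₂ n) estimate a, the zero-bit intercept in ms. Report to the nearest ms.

Slope: b = (880 − 715) / (log₂ 16 − log₂ 8) = 165/1.0000 = 165 ms/bit.
Intercept: a = 715 − 165·log₂(8) = 220.000 ms.

220 ms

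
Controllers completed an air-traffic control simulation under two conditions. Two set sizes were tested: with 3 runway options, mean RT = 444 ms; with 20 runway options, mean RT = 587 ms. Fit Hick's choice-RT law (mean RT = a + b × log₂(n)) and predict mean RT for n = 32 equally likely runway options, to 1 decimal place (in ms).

Solve the two-equation system in a and b:
  b = (587 − 444) / (log₂ 20 − log₂ 3) = 143 / (4.3219 − 1.5850) = 52.248 ms/bit
  a = 444 − 52.248 × 1.5850 = 361.189 ms
Then RT(32) = 361.189 + 52.248 × log₂ 32 = 361.189 + 52.248 × 5 ≈ 622.428 ms.

622.4 ms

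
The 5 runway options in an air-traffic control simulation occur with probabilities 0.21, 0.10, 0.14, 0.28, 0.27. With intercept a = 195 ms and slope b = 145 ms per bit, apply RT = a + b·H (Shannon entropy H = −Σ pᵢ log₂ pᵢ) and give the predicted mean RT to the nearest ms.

Entropy contributions −pᵢ log₂ pᵢ: 0.4728, 0.3322, 0.3971, 0.5142, 0.5100; sum H = 2.2264 bits.
RT = a + bH = 195 + 145·2.2264 = 517.82 ms.

518 ms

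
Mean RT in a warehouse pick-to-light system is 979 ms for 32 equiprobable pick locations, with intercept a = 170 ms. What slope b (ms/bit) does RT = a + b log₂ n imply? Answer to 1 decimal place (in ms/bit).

161.8 ms/bit

b = (979 − 170) / log₂(32) = 809 / 5 = 161.800 ms/bit.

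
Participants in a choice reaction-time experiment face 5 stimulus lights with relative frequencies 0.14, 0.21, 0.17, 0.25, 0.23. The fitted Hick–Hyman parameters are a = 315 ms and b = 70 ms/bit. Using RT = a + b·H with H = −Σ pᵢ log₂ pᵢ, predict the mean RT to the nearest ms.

475 ms

Entropy contributions −pᵢ log₂ pᵢ: 0.3971, 0.4728, 0.4346, 0.5000, 0.4877; sum H = 2.2922 bits.
RT = a + bH = 315 + 70·2.2922 = 475.45 ms.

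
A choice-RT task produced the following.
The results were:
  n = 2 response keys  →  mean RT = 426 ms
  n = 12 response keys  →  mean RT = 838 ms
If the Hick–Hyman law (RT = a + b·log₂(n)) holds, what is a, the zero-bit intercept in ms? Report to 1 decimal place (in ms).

b = (RT₂ − RT₁)/(log₂ n₂ − log₂ n₁) = (838 − 426)/(3.5850 − 1) = 159.383 ms/bit.
a = RT₁ − b·log₂ n₁ = 426 − 159.383 × 1 = 266.617 ms.

266.6 ms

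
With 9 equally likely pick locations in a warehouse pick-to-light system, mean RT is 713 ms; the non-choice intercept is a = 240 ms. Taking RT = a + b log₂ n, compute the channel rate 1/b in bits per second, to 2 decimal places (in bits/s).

b = (713 − 240)/log₂ 9 = 473/3.1699 = 149.215 ms per bit = 0.14921 s/bit; the reciprocal is 6.702 bits/s.

6.70 bits/s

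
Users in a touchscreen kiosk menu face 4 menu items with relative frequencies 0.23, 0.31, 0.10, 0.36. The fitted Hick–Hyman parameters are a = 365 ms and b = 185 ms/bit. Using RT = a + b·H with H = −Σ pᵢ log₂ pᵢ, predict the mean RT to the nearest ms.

Entropy contributions −pᵢ log₂ pᵢ: 0.4877, 0.5238, 0.3322, 0.5306; sum H = 1.8743 bits.
RT = a + bH = 365 + 185·1.8743 = 711.74 ms.

712 ms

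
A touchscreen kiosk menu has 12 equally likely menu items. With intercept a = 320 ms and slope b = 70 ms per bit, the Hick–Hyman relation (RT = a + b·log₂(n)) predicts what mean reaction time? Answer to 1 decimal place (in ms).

log₂(12) = 3.5850 bits, so RT = 320 + 70 × 3.5850 ≈ 570.947 ms.

570.9 ms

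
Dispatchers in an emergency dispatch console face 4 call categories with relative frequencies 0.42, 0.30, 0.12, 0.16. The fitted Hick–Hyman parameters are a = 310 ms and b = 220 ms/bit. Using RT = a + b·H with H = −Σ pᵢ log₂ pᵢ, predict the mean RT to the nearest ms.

714 ms

H = 0.42·log₂(1/0.42) + 0.30·log₂(1/0.30) + 0.12·log₂(1/0.12) + 0.16·log₂(1/0.16) = 1.8368 bits.
RT = 310 + 220 × 1.8368 = 714.10 ms.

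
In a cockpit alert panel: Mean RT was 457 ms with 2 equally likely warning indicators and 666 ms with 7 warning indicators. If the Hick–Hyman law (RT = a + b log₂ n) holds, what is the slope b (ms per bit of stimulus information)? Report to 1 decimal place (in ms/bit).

Slope: b = (666 − 457) / (log₂ 7 − log₂ 2) = 209/1.8074 = 115.639 ms/bit.

115.6 ms/bit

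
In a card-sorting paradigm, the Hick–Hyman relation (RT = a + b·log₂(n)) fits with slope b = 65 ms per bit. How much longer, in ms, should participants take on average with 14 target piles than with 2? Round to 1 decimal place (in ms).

182.5 ms

ΔRT = (a + b log₂ n₂) − (a + b log₂ n₁) = b·(log₂ n₂ − log₂ n₁).
log₂(14) − log₂(2) = 3.8074 − 1 = 2.8074.
ΔRT = 65 × 2.8074 = 182.478 ms.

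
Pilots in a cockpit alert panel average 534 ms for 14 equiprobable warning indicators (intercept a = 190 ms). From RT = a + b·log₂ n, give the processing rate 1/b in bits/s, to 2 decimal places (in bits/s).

Choice component = 534 − 190 = 344 ms over log₂(14) = 3.8074 bits.
b = 344 / 3.8074 = 90.351 ms/bit, so 1/b = 11.068 bits/s.

11.07 bits/s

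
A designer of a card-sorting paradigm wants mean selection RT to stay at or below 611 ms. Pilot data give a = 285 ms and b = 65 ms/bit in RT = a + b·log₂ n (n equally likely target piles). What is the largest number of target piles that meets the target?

32

Set 285 + 65·log₂ n ≤ 611 → log₂ n ≤ (611 − 285)/65 = 5.0154.
So n ≤ 2^5.0154 = 32.343; the largest integer n is 32.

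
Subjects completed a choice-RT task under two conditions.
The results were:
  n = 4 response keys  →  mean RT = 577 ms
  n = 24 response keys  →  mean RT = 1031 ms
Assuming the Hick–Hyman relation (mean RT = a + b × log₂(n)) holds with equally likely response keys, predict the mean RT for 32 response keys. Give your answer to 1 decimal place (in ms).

With log₂ n on the abscissa the relation is linear; from the two conditions:
  b = (1031 − 577) / (log₂ 24 − log₂ 4) = 454 / (4.5850 − 2) = 175.631 ms/bit
  a = 577 − 175.631 × 2 = 225.738 ms
Then RT(32) = 225.738 + 175.631 × log₂ 32 = 225.738 + 175.631 × 5 ≈ 1103.894 ms.

1103.9 ms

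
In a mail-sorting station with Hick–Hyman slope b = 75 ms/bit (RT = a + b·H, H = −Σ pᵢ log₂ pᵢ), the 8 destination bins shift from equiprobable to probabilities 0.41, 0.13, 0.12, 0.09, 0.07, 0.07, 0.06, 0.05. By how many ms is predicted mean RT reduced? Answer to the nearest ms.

31 ms

Equiprobable entropy H₀ = log₂ 8 = 3.0000 bits.
Skewed entropy H = −Σ pᵢ log₂ pᵢ = 2.5865 bits.
ΔRT = b·(H₀ − H) = 75 × 0.4135 = 31.01 ms.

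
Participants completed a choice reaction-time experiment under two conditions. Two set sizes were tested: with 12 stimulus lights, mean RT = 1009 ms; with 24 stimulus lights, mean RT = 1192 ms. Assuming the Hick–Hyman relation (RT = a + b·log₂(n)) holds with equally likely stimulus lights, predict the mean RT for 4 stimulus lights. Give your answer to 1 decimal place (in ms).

With log₂ n on the abscissa the relation is linear; from the two conditions:
  b = (1192 − 1009) / (log₂ 24 − log₂ 12) = 183 / (4.5850 − 3.5850) = 183.000 ms/bit
  a = 1009 − 183.000 × 3.5850 = 352.952 ms
Then RT(4) = 352.952 + 183.000 × log₂ 4 = 352.952 + 183.000 × 2 ≈ 718.952 ms.

719.0 ms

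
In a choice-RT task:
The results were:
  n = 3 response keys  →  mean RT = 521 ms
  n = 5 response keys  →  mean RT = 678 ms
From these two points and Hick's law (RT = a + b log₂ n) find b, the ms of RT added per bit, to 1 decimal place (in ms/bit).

The slope on a log₂ axis is (678 − 521) / (2.3219 − 1.5850) = 213.036 ms/bit.

213.0 ms/bit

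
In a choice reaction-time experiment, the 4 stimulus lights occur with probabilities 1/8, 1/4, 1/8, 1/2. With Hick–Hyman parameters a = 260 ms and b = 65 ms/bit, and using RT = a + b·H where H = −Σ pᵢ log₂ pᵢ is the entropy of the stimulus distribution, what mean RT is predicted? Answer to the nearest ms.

H = −Σ pᵢ log₂ pᵢ = 0.125·3 + 0.25·2 + 0.125·3 + 0.5·1 = 1.750 bits.
RT = 260 + 65 × 1.750 = 373.75 ms.

374 ms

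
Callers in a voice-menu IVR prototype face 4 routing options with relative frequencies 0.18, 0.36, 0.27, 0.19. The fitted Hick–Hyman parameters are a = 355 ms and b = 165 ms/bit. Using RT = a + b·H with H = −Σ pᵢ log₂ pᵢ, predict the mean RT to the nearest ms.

675 ms

Entropy contributions −pᵢ log₂ pᵢ: 0.4453, 0.5306, 0.5100, 0.4552; sum H = 1.9412 bits.
RT = a + bH = 355 + 165·1.9412 = 675.29 ms.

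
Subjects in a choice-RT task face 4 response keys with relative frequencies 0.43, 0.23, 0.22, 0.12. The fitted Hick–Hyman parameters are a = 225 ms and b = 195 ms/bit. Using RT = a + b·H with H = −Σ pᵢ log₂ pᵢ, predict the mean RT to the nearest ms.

Entropy contributions −pᵢ log₂ pᵢ: 0.5236, 0.4877, 0.4806, 0.3671; sum H = 1.8589 bits.
RT = a + bH = 225 + 195·1.8589 = 587.48 ms.

587 ms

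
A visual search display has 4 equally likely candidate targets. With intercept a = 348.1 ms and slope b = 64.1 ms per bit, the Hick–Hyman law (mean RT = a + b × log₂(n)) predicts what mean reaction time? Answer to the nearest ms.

log₂(4) = 2 bits, so RT = 348.1 + 64.1 × 2 ≈ 476.300 ms.

476 ms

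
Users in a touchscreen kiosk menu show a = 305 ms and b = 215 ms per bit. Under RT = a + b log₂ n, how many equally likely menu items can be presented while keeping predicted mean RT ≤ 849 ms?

215·log₂ n ≤ 849 − 305 = 544, giving log₂ n ≤ 2.5302 and n ≤ 5.777. The largest whole number is 5.

5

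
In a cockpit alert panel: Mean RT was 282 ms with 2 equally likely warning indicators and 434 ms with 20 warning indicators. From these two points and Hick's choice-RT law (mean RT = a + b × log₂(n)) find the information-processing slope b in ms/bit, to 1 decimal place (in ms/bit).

45.8 ms/bit

b = (RT₂ − RT₁)/(log₂ n₂ − log₂ n₁) = (434 − 282)/(4.3219 − 1) = 45.757 ms/bit.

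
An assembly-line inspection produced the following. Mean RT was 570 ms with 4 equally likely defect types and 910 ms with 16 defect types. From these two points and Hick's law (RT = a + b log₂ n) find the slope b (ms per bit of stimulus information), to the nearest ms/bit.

170 ms/bit

b = (RT₂ − RT₁)/(log₂ n₂ − log₂ n₁) = (910 − 570)/(4 − 2) = 170 ms/bit.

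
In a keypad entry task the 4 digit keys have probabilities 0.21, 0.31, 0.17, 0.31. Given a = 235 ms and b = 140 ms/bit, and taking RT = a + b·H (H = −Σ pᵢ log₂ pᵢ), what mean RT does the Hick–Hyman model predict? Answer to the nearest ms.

509 ms

Entropy contributions −pᵢ log₂ pᵢ: 0.4728, 0.5238, 0.4346, 0.5238; sum H = 1.9550 bits.
RT = a + bH = 235 + 140·1.9550 = 508.70 ms.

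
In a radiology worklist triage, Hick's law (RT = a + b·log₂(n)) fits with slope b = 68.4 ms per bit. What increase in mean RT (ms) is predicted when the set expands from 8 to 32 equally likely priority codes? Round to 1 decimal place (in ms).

Only the slope matters, since a is common to both: ΔRT = b·log₂(n₂/n₁).
log₂(32) − log₂(8) = log₂(32/8) = log₂(4) = 2.
ΔRT = 68.4 × 2.0000 = 136.800 ms.

136.8 ms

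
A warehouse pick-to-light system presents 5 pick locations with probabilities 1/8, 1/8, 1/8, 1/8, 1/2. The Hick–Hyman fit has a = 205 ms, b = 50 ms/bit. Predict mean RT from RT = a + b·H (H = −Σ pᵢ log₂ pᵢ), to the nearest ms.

305 ms

H = −Σ pᵢ log₂ pᵢ = 0.125·3 + 0.125·3 + 0.125·3 + 0.125·3 + 0.5·1 = 2.000 bits.
RT = 205 + 50 × 2.000 = 305.00 ms.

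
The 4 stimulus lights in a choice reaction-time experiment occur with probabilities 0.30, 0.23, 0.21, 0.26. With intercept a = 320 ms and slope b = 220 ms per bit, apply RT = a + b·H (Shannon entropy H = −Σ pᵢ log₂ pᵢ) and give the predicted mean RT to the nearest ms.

H = 0.30·log₂(1/0.30) + 0.23·log₂(1/0.23) + 0.21·log₂(1/0.21) + 0.26·log₂(1/0.26) = 1.9869 bits.
RT = 320 + 220 × 1.9869 = 757.11 ms.

757 ms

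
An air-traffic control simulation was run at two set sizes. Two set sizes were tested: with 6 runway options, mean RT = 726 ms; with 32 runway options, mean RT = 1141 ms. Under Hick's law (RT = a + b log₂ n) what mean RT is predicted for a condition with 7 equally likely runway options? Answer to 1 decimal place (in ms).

764.2 ms

RT is linear in log₂ n, so two points fix the line:
  b = (1141 − 726) / (log₂ 32 − log₂ 6) = 415 / (5 − 2.5850) = 171.840 ms/bit
  a = 726 − 171.840 × 2.5850 = 281.800 ms
Then RT(7) = 281.800 + 171.840 × log₂ 7 = 281.800 + 171.840 × 2.8074 ≈ 764.216 ms.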